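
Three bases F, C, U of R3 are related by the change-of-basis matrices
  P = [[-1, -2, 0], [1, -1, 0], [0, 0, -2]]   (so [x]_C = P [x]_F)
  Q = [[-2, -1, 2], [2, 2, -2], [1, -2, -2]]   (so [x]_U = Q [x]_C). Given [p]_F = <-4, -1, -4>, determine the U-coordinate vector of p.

First [p]_C = P [p]_F = <6, -3, 8>.
Then [p]_U = Q [p]_C = <7, -10, -4>.

<7, -10, -4>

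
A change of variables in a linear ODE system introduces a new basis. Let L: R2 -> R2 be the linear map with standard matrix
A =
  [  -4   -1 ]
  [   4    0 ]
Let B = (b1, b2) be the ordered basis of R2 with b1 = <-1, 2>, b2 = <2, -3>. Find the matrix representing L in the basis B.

[[-2, 1], [0, -2]]

The j-th column of [L]_B is [L(bj)]_B.
L(b1) = A b1 = <2, -4> = -2b1 + 0·b2, so column 1 is <-2, 0>.
Repeating for b2 and assembling the columns gives [[-2, 1], [0, -2]].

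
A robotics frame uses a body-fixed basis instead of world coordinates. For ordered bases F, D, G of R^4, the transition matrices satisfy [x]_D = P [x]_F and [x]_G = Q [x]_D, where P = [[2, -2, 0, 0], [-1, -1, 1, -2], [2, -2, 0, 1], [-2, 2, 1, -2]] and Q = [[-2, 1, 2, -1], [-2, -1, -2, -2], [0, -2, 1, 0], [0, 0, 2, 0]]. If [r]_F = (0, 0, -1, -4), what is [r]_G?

First [r]_D = P [r]_F = (0, 7, -4, 7).
Then [r]_G = Q [r]_D = (-8, -13, -18, -8).

(-8, -13, -18, -8)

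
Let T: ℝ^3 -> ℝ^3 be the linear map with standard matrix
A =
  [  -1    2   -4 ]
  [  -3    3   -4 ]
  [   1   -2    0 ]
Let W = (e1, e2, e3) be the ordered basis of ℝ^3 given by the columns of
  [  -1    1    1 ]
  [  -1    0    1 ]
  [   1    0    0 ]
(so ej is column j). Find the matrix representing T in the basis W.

[[1, 1, -1], [-1, 2, 1], [-3, -2, -1]]

Let P have columns e1, ..., e3. Then [T]_W = P^(-1) A P.
Here det P = 1, so P^(-1) is integer; computing A P first and then P^(-1)(A P) gives [[1, 1, -1], [-1, 2, 1], [-3, -2, -1]].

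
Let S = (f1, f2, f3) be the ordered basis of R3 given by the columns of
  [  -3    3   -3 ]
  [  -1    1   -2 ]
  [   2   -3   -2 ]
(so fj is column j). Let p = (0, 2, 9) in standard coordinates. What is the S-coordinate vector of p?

[p]_S is the unique c with M c = p, where M has columns f1, ..., f3.
Solving this 3x3 system gives c = (1, -1, -2).
Check: f1 - f2 - 2f3 = (0, 2, 9).

(1, -1, -2)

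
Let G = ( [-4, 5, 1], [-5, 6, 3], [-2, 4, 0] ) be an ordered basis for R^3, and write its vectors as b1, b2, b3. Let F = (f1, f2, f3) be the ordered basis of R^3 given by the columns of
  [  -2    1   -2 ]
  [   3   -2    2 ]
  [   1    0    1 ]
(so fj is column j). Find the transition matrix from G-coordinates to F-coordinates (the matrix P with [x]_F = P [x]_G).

Let M have columns bj and N have columns fj. Then for every x, N [x]_F = x = M [x]_G, so P = N^(-1) M.
Since det N = -1, N^(-1) has integer entries; multiplying gives P = [[-1, 2, 0], [-2, 1, -2], [2, 1, 0]].

[[-1, 2, 0], [-2, 1, -2], [2, 1, 0]]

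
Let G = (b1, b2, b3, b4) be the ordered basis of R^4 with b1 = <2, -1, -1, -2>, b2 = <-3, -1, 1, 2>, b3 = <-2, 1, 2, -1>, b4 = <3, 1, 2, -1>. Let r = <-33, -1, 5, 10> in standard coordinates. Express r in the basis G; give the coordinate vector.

[r]_G is the unique c with M c = r, where M has columns b1, ..., b4.
Solving this 4x4 system gives c = (-2, 3, 4, -4).
Check: -2b1 + 3b2 + 4b3 - 4b4 = <-33, -1, 5, 10>.

<-2, 3, 4, -4>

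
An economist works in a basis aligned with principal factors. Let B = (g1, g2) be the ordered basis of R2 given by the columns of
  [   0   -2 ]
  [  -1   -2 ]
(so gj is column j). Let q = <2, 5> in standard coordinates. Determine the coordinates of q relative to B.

<-3, -1>

Write q = c_1 g1 + c_2 g2 and solve for the c_i.
System: 0c_1 - 2c_2 = 2, -c_1 - 2c_2 = 5; solving gives c_1 = -3, c_2 = -1.
Check: -3g1 - g2 = <2, 5>.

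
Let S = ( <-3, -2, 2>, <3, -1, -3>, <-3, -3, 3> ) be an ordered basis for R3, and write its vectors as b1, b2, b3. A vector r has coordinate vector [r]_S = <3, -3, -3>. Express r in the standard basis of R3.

<-9, 6, 6>

By definition r = 3b1 - 3b2 - 3b3.
Summing componentwise gives <-9, 6, 6>.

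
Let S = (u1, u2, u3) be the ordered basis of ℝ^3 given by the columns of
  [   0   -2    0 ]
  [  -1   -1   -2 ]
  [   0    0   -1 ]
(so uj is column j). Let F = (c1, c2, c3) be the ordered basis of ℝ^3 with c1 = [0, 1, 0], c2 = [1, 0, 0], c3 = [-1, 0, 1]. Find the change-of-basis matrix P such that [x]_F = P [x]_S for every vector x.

[[-1, -1, -2], [0, -2, -1], [0, 0, -1]]

Take x = uj: its S-coordinates are the j-th standard unit vector, so P e_j — column j of P — equals [uj]_F.
u1 = -c1 + 0·c2 + 0·c3, giving column 1 = [-1, 0, 0]; repeating for each j gives P = [[-1, -1, -2], [0, -2, -1], [0, 0, -1]].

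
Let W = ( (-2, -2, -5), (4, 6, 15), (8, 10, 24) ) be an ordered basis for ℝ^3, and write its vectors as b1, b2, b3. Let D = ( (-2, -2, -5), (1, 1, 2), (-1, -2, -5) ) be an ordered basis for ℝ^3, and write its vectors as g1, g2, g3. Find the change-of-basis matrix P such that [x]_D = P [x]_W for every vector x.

[[1, -1, -2], [0, 0, 2], [0, -2, -2]]

Column j of P is [bj]_D, since P maps W-coordinates to D-coordinates.
Expressing b1 in D: b1 = g1 + 0·g2 + 0·g3, so column 1 of P is (1, 0, 0).
Doing the same for each bj gives P = [[1, -1, -2], [0, 0, 2], [0, -2, -2]].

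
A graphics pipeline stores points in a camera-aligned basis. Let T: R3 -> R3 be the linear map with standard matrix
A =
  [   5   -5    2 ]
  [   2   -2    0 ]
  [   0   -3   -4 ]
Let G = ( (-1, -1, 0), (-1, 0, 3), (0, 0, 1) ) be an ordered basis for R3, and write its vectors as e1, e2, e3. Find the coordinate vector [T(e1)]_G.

(0, 0, 3)

Column 1 of [T]_G is the G-coordinate vector of T(e1).
In standard coordinates T(e1) = A e1 = (0, 0, 3).
Converting to G: (0, 0, 3) = 0·e1 + 0·e2 + 3e3, so the coordinate vector is (0, 0, 3).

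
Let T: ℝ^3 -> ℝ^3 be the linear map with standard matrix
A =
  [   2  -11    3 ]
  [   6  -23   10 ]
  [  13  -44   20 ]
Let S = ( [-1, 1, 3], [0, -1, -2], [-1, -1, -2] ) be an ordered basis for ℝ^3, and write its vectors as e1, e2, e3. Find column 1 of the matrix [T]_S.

[1, -3, 3]

Column 1 of [T]_S is the S-coordinate vector of T(e1).
In standard coordinates T(e1) = A e1 = [-4, 1, 3].
Converting to S: [-4, 1, 3] = e1 - 3e2 + 3e3, so the coordinate vector is [1, -3, 3].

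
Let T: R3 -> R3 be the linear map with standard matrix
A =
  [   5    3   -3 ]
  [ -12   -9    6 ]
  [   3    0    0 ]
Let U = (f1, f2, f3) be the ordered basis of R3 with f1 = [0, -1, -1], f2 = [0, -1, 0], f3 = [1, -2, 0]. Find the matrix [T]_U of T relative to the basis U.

[[0, 0, -3], [-3, -3, -1], [0, -3, -1]]

With P the matrix whose columns are f1, ..., f3, [T]_U = P^(-1) A P.
Column by column: T(f1) = A f1 = [0, 3, 0]; its U-coordinates [0, -3, 0] give column 1.
Continuing for each basis vector yields [T]_U = [[0, 0, -3], [-3, -3, -1], [0, -3, -1]].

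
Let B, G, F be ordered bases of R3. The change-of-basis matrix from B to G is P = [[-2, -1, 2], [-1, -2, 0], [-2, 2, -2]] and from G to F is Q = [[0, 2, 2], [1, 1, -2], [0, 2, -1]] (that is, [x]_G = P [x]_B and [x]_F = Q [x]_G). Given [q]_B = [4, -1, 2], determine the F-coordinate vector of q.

First [q]_G = P [q]_B = [-3, -2, -14].
Then [q]_F = Q [q]_G = [-32, 23, 10].

[-32, 23, 10]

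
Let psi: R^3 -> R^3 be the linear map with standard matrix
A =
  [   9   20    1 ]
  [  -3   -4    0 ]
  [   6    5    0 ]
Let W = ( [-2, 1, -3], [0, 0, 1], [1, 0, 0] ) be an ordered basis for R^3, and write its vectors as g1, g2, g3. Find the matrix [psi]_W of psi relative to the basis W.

With P the matrix whose columns are g1, ..., g3, [psi]_W = P^(-1) A P.
Column by column: psi(g1) = A g1 = [-1, 2, -7]; its W-coordinates [2, -1, 3] give column 1.
Continuing for each basis vector yields [psi]_W = [[2, 0, -3], [-1, 0, -3], [3, 1, 3]].

[[2, 0, -3], [-1, 0, -3], [3, 1, 3]]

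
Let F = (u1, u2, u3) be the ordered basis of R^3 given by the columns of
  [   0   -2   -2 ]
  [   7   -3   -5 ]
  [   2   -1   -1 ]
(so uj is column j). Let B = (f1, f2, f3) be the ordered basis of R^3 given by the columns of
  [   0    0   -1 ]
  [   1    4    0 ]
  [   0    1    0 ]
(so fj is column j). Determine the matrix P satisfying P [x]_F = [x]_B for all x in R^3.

[[-1, 1, -1], [2, -1, -1], [0, 2, 2]]

Let M have columns uj and N have columns fj. Then for every x, N [x]_B = x = M [x]_F, so P = N^(-1) M.
Since det N = -1, N^(-1) has integer entries; multiplying gives P = [[-1, 1, -1], [2, -1, -1], [0, 2, 2]].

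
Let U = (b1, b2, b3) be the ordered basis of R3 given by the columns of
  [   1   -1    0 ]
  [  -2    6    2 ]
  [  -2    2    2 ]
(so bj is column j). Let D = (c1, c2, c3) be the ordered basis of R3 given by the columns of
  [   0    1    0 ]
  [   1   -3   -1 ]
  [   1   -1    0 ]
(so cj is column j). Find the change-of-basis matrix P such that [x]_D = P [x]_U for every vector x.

[[-1, 1, 2], [1, -1, 0], [-2, -2, 0]]

Take x = bj: its U-coordinates are the j-th standard unit vector, so P e_j — column j of P — equals [bj]_D.
b1 = -c1 + c2 - 2c3, giving column 1 = (-1, 1, -2); repeating for each j gives P = [[-1, 1, 2], [1, -1, 0], [-2, -2, 0]].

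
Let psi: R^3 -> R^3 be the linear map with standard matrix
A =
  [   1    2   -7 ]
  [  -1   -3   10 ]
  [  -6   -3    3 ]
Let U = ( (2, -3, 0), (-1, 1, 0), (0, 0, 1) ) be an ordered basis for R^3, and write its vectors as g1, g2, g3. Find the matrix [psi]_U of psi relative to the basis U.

Let P have columns g1, ..., g3. Then [psi]_U = P^(-1) A P.
Here det P = -1, so P^(-1) is integer; computing A P first and then P^(-1)(A P) gives [[-3, 1, -3], [-2, 1, 1], [-3, 3, 3]].

[[-3, 1, -3], [-2, 1, 1], [-3, 3, 3]]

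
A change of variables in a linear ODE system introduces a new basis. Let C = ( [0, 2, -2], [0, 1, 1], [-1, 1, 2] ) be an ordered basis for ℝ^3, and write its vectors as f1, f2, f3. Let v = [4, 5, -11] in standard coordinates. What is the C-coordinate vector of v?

Write v = c_1 f1 + ... + c_3 f3 and solve for the c_i.
Solving this 3x3 system gives c = (3, 3, -4).
Check: 3f1 + 3f2 - 4f3 = [4, 5, -11].

[3, 3, -4]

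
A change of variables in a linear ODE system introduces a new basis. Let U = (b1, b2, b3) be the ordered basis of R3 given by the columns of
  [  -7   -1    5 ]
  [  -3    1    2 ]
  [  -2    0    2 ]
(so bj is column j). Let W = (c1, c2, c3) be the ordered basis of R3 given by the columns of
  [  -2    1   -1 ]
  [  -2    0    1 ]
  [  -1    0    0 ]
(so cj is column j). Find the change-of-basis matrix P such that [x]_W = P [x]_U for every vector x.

Column j of P is [bj]_W, since P maps U-coordinates to W-coordinates.
Expressing b1 in W: b1 = 2c1 - 2c2 + c3, so column 1 of P is (2, -2, 1).
Doing the same for each bj gives P = [[2, 0, -2], [-2, 0, -1], [1, 1, -2]].

[[2, 0, -2], [-2, 0, -1], [1, 1, -2]]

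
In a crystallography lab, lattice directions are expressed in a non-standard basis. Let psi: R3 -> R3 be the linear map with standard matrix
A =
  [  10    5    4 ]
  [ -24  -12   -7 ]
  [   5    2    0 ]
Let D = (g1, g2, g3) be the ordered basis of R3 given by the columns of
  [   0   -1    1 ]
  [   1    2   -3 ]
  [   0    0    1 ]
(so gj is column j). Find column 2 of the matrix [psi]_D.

Column 2 of [psi]_D is the D-coordinate vector of psi(g2).
In standard coordinates psi(g2) = A g2 = [0, 0, -1].
Converting to D: [0, 0, -1] = -g1 - g2 - g3, so the coordinate vector is [-1, -1, -1].

[-1, -1, -1]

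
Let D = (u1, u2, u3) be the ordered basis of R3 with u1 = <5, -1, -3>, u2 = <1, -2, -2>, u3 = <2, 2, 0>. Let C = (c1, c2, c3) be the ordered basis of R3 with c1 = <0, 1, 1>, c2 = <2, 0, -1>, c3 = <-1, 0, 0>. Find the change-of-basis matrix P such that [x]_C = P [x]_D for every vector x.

Take x = uj: its D-coordinates are the j-th standard unit vector, so P e_j — column j of P — equals [uj]_C.
u1 = -c1 + 2c2 - c3, giving column 1 = <-1, 2, -1>; repeating for each j gives P = [[-1, -2, 2], [2, 0, 2], [-1, -1, 2]].

[[-1, -2, 2], [2, 0, 2], [-1, -1, 2]]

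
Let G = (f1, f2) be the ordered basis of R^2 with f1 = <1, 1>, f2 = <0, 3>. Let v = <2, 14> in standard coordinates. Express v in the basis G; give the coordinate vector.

[v]_G is the unique c with M c = v, where M has columns f1, f2.
System: c_1 + 0c_2 = 2, c_1 + 3c_2 = 14; solving gives c_1 = 2, c_2 = 4.
Check: 2f1 + 4f2 = <2, 14>.

<2, 4>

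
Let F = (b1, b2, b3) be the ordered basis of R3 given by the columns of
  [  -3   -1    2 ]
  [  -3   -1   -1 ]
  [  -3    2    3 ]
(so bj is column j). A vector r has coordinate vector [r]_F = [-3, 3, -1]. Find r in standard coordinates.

The coordinates say r = -3b1 + 3b2 - b3; adding the scaled basis vectors gives [4, 7, 12].

[4, 7, 12]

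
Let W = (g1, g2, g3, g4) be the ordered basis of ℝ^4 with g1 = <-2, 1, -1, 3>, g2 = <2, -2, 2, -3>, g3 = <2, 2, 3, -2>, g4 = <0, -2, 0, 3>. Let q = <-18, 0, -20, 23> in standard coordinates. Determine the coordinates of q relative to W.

Write q = c_1 g1 + ... + c_4 g4 and solve for the c_i.
Row-reducing the augmented matrix [M | q] gives c = (2, -3, -4, 0).
Check: 2g1 - 3g2 - 4g3 + 0·g4 = <-18, 0, -20, 23>.

<2, -3, -4, 0>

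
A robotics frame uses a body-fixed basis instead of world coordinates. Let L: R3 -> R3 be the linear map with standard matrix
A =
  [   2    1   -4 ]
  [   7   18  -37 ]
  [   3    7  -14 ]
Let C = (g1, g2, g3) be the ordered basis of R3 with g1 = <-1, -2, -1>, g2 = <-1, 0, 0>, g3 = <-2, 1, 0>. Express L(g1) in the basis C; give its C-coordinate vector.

<3, -3, 0>

Column 1 of [L]_C is the C-coordinate vector of L(g1).
In standard coordinates L(g1) = A g1 = <0, -6, -3>.
Converting to C: <0, -6, -3> = 3g1 - 3g2 + 0·g3, so the coordinate vector is <3, -3, 0>.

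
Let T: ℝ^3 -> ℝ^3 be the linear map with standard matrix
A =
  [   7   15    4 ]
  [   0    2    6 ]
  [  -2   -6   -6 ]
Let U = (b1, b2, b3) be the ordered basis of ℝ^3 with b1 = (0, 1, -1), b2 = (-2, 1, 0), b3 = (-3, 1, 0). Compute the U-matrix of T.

Let P have columns b1, ..., b3. Then [T]_U = P^(-1) A P.
Here det P = -1, so P^(-1) is integer; computing A P first and then P^(-1)(A P) gives [[0, 2, 0], [-1, 1, 0], [-3, -1, 2]].

[[0, 2, 0], [-1, 1, 0], [-3, -1, 2]]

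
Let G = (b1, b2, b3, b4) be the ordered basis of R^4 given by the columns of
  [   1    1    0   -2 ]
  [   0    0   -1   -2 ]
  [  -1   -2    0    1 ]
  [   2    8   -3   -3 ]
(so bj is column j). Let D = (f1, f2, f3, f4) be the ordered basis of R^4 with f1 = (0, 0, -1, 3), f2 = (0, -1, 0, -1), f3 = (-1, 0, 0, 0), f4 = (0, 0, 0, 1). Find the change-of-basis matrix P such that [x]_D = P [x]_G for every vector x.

[[1, 2, 0, -1], [0, 0, 1, 2], [-1, -1, 0, 2], [-1, 2, -2, 2]]

Take x = bj: its G-coordinates are the j-th standard unit vector, so P e_j — column j of P — equals [bj]_D.
b1 = f1 + 0·f2 - f3 - f4, giving column 1 = (1, 0, -1, -1); repeating for each j gives P = [[1, 2, 0, -1], [0, 0, 1, 2], [-1, -1, 0, 2], [-1, 2, -2, 2]].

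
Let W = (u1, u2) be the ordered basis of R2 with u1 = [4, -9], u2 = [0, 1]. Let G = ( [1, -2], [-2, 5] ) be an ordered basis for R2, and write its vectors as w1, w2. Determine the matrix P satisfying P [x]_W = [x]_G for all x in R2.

Take x = uj: its W-coordinates are the j-th standard unit vector, so P e_j — column j of P — equals [uj]_G.
u1 = 2w1 - w2, giving column 1 = [2, -1]; repeating for each j gives P = [[2, 2], [-1, 1]].

[[2, 2], [-1, 1]]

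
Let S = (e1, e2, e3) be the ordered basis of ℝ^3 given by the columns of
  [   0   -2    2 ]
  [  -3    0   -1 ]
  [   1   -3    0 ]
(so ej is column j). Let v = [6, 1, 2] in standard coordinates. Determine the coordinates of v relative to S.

[-1, -1, 2]

Write v = c_1 e1 + ... + c_3 e3 and solve for the c_i.
Row-reducing the augmented matrix [M | v] gives c = (-1, -1, 2).
Check: -e1 - e2 + 2e3 = [6, 1, 2].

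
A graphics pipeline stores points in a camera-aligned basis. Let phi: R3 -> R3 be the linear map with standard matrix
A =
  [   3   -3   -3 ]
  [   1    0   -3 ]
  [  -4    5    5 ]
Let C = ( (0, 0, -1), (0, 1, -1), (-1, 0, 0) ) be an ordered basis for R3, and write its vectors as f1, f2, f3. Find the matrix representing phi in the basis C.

The j-th column of [phi]_C is [phi(fj)]_C.
phi(f1) = A f1 = (3, 3, -5) = 2f1 + 3f2 - 3f3, so column 1 is (2, 3, -3).
Repeating for f2, f3 and assembling the columns gives [[2, -3, -3], [3, 3, -1], [-3, 0, 3]].

[[2, -3, -3], [3, 3, -1], [-3, 0, 3]]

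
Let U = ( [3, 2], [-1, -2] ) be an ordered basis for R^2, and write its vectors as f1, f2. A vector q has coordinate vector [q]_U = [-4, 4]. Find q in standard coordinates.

The coordinates say q = -4f1 + 4f2; adding the scaled basis vectors gives [-16, -16].

[-16, -16]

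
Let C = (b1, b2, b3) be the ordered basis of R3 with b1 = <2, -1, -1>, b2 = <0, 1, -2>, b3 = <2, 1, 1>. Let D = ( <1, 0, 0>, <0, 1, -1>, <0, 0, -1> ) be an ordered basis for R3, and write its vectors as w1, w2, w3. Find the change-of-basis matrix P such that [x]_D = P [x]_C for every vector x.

[[2, 0, 2], [-1, 1, 1], [2, 1, -2]]

Column j of P is [bj]_D, since P maps C-coordinates to D-coordinates.
Expressing b1 in D: b1 = 2w1 - w2 + 2w3, so column 1 of P is <2, -1, 2>.
Doing the same for each bj gives P = [[2, 0, 2], [-1, 1, 1], [2, 1, -2]].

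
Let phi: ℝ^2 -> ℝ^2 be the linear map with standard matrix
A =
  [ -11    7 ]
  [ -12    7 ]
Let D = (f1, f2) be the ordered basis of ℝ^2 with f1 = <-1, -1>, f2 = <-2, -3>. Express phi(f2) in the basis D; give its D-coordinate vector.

<3, -2>

Compute phi(f2) = A f2 = <1, 3> in standard coordinates.
Then write this in D-coordinates: solve for y in y_1 f1 + y_2 f2 = <1, 3>.
This gives y = <3, -2>, which is column 2 of [phi]_D.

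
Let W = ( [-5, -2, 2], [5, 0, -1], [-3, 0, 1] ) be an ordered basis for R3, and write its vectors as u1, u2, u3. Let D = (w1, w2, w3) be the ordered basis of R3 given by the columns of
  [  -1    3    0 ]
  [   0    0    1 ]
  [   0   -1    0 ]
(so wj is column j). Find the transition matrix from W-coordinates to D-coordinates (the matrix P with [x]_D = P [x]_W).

[[-1, -2, 0], [-2, 1, -1], [-2, 0, 0]]

Column j of P is [uj]_D, since P maps W-coordinates to D-coordinates.
Expressing u1 in D: u1 = -w1 - 2w2 - 2w3, so column 1 of P is [-1, -2, -2].
Doing the same for each uj gives P = [[-1, -2, 0], [-2, 1, -1], [-2, 0, 0]].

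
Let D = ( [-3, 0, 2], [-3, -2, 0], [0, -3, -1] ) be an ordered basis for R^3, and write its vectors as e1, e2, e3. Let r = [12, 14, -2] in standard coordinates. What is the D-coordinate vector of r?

[r]_D is the unique c with M c = r, where M has columns e1, ..., e3.
Row-reducing the augmented matrix [M | r] gives c = (-3, -1, -4).
Check: -3e1 - e2 - 4e3 = [12, 14, -2].

[-3, -1, -4]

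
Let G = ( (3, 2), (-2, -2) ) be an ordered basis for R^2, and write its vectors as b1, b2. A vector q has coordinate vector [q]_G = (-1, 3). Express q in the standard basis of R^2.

The coordinates say q = -b1 + 3b2; adding the scaled basis vectors gives (-9, -8).

(-9, -8)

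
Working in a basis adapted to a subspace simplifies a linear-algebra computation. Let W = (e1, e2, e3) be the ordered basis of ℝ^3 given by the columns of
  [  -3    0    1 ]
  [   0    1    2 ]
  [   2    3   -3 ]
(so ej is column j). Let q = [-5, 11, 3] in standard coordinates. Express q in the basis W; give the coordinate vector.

[3, 3, 4]

We seek scalars with c_1 e1 + ... + c_3 e3 = q; equivalently solve M c = q where the columns of M are e1, ..., e3.
Gaussian elimination on [M | q] yields c = (3, 3, 4).
Check: 3e1 + 3e2 + 4e3 = [-5, 11, 3].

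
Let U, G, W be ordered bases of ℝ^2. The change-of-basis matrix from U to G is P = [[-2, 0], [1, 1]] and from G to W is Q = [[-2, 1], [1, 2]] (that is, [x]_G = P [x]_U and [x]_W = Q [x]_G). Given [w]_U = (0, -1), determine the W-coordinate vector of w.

Apply P to get G-coordinates (0, -1), then Q to get W-coordinates.
The result is [w]_W = (-1, -2).

(-1, -2)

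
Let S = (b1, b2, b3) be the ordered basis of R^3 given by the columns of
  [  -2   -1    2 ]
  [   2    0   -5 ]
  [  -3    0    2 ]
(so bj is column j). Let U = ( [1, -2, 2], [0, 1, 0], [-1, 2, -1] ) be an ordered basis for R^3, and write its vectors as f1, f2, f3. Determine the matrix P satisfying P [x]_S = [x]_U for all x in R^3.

Column j of P is [bj]_U, since P maps S-coordinates to U-coordinates.
Expressing b1 in U: b1 = -f1 - 2f2 + f3, so column 1 of P is [-1, -2, 1].
Doing the same for each bj gives P = [[-1, 1, 0], [-2, -2, -1], [1, 2, -2]].

[[-1, 1, 0], [-2, -2, -1], [1, 2, -2]]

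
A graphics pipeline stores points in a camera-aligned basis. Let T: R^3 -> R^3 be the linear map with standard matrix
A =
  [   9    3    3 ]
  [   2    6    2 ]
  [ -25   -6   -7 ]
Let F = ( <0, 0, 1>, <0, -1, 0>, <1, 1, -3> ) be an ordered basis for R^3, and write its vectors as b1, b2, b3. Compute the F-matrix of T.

[[2, -3, -1], [1, 3, 1], [3, -3, 3]]

With P the matrix whose columns are b1, ..., b3, [T]_F = P^(-1) A P.
Column by column: T(b1) = A b1 = <3, 2, -7>; its F-coordinates <2, 1, 3> give column 1.
Continuing for each basis vector yields [T]_F = [[2, -3, -1], [1, 3, 1], [3, -3, 3]].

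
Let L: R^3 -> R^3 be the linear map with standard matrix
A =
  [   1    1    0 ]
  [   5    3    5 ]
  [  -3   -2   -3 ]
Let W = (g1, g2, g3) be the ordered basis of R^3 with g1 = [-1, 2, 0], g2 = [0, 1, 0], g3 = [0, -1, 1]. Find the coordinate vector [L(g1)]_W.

Column 1 of [L]_W is the W-coordinate vector of L(g1).
In standard coordinates L(g1) = A g1 = [1, 1, -1].
Converting to W: [1, 1, -1] = -g1 + 2g2 - g3, so the coordinate vector is [-1, 2, -1].

[-1, 2, -1]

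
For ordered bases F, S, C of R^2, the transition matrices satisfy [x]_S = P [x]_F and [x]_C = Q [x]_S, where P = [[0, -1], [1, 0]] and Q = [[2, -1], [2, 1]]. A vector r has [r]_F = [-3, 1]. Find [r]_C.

[1, -5]

Apply P to get S-coordinates [-1, -3], then Q to get C-coordinates.
The result is [r]_C = [1, -5].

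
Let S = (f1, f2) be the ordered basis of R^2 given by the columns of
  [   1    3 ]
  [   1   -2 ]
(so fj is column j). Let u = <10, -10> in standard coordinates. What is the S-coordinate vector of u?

<-2, 4>

[u]_S is the unique c with M c = u, where M has columns f1, f2.
System: c_1 + 3c_2 = 10, c_1 - 2c_2 = -10; solving gives c_1 = -2, c_2 = 4.
Check: -2f1 + 4f2 = <10, -10>.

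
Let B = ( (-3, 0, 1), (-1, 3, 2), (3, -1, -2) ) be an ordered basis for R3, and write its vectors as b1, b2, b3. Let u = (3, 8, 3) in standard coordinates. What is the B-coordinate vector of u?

Write u = c_1 b1 + ... + c_3 b3 and solve for the c_i.
Gaussian elimination on [M | u] yields c = (-1, 3, 1).
Check: -b1 + 3b2 + b3 = (3, 8, 3).

(-1, 3, 1)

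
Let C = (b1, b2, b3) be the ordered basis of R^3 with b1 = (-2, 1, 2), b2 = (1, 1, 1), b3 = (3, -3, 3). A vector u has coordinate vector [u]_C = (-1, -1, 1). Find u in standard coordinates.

(4, -5, 0)

By definition u = -b1 - b2 + b3.
Summing componentwise gives (4, -5, 0).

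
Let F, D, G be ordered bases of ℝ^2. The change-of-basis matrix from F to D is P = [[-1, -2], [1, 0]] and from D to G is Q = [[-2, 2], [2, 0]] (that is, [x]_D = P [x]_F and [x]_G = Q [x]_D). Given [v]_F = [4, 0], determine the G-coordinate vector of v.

[16, -8]

Composing the changes, [v]_G = Q P [v]_F.
Q P = [[4, 4], [-2, -4]]; applying this to [4, 0] gives [16, -8].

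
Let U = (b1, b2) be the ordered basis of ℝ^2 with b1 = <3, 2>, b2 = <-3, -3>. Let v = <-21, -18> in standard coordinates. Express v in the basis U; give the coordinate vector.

<-3, 4>

Write v = c_1 b1 + c_2 b2 and solve for the c_i.
System: 3c_1 - 3c_2 = -21, 2c_1 - 3c_2 = -18; solving gives c_1 = -3, c_2 = 4.
Check: -3b1 + 4b2 = <-21, -18>.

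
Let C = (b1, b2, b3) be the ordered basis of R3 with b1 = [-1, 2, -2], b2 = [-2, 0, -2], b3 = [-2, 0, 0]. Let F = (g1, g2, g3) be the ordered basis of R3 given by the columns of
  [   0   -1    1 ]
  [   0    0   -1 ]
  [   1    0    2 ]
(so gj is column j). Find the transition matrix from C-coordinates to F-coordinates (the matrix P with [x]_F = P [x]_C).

Take x = bj: its C-coordinates are the j-th standard unit vector, so P e_j — column j of P — equals [bj]_F.
b1 = 2g1 - g2 - 2g3, giving column 1 = [2, -1, -2]; repeating for each j gives P = [[2, -2, 0], [-1, 2, 2], [-2, 0, 0]].

[[2, -2, 0], [-1, 2, 2], [-2, 0, 0]]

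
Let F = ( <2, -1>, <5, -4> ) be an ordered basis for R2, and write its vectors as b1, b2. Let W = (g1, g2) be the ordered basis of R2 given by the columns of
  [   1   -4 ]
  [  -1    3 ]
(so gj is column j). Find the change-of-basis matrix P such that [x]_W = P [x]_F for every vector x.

Take x = bj: its F-coordinates are the j-th standard unit vector, so P e_j — column j of P — equals [bj]_W.
b1 = -2g1 - g2, giving column 1 = <-2, -1>; repeating for each j gives P = [[-2, 1], [-1, -1]].

[[-2, 1], [-1, -1]]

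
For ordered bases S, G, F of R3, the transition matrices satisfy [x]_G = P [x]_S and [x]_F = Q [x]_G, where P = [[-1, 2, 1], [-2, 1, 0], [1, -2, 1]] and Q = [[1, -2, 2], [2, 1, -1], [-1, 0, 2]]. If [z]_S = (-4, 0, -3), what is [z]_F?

(-29, 17, -15)

First [z]_G = P [z]_S = (1, 8, -7).
Then [z]_F = Q [z]_G = (-29, 17, -15).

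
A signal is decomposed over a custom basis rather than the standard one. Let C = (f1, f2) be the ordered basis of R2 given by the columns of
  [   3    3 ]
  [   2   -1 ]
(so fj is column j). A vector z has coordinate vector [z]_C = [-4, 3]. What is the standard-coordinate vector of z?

[-3, -11]

The coordinates say z = -4f1 + 3f2; adding the scaled basis vectors gives [-3, -11].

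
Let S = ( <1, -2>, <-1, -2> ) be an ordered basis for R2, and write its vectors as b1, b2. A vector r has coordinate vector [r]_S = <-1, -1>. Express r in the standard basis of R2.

By definition r = -b1 - b2.
Summing componentwise gives <0, 4>.

<0, 4>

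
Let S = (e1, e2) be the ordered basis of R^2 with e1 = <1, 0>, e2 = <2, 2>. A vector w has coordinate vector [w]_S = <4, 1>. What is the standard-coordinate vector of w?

<6, 2>

The coordinates say w = 4e1 + e2; adding the scaled basis vectors gives <6, 2>.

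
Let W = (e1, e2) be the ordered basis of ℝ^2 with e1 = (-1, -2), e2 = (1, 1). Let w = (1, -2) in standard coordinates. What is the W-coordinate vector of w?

We seek scalars with c_1 e1 + c_2 e2 = w; equivalently solve M c = w where the columns of M are e1, e2.
System: -c_1 + c_2 = 1, -2c_1 + c_2 = -2; solving gives c_1 = 3, c_2 = 4.
Check: 3e1 + 4e2 = (1, -2).

(3, 4)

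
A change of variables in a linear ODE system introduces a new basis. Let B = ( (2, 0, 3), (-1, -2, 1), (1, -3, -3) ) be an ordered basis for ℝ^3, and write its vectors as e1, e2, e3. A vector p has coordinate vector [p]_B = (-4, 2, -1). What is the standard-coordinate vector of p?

(-11, -1, -7)

The coordinates say p = -4e1 + 2e2 - e3; adding the scaled basis vectors gives (-11, -1, -7).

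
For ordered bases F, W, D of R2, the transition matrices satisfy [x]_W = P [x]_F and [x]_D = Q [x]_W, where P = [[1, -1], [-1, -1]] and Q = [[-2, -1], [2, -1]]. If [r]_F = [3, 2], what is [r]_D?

[3, 7]

Apply P to get W-coordinates [1, -5], then Q to get D-coordinates.
The result is [r]_D = [3, 7].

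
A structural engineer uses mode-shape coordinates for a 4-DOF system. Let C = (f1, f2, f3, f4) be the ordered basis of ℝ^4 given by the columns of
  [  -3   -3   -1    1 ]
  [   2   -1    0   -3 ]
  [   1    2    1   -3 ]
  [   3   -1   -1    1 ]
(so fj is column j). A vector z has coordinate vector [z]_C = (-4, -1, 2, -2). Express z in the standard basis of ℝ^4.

The coordinates say z = -4f1 - f2 + 2f3 - 2f4; adding the scaled basis vectors gives (11, -1, 2, -15).

(11, -1, 2, -15)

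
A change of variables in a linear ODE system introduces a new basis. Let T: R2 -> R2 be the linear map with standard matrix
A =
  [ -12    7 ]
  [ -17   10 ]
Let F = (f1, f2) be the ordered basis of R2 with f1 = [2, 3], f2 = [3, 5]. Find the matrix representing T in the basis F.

[[-3, -2], [1, 1]]

Let P have columns f1, f2. Then [T]_F = P^(-1) A P.
Here det P = 1, so P^(-1) is integer; computing A P first and then P^(-1)(A P) gives [[-3, -2], [1, 1]].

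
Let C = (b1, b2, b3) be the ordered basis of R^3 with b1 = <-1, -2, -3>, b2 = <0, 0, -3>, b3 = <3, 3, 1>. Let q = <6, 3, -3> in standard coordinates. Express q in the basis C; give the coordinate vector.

<3, -1, 3>

[q]_C is the unique c with M c = q, where M has columns b1, ..., b3.
Row-reducing the augmented matrix [M | q] gives c = (3, -1, 3).
Check: 3b1 - b2 + 3b3 = <6, 3, -3>.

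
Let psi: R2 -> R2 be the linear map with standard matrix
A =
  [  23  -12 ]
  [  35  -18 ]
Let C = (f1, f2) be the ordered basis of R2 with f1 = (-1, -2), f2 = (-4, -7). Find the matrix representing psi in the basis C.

[[3, 0], [-1, 2]]

With P the matrix whose columns are f1, f2, [psi]_C = P^(-1) A P.
Column by column: psi(f1) = A f1 = (1, 1); its C-coordinates (3, -1) give column 1.
Continuing for each basis vector yields [psi]_C = [[3, 0], [-1, 2]].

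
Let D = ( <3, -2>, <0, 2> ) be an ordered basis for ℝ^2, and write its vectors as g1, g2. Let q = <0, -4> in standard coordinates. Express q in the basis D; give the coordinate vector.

<0, -2>

We seek scalars with c_1 g1 + c_2 g2 = q; equivalently solve M c = q where the columns of M are g1, g2.
System: 3c_1 + 0c_2 = 0, -2c_1 + 2c_2 = -4; solving gives c_1 = 0, c_2 = -2.
Check: 0·g1 - 2g2 = <0, -4>.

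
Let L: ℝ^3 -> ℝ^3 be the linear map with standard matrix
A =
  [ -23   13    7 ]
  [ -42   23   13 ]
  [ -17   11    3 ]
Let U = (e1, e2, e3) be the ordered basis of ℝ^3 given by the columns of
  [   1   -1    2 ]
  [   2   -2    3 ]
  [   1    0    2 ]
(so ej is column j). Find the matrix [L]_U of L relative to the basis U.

With P the matrix whose columns are e1, ..., e3, [L]_U = P^(-1) A P.
Column by column: L(e1) = A e1 = [10, 17, 8]; its U-coordinates [2, -2, 3] give column 1.
Continuing for each basis vector yields [L]_U = [[2, -1, -1], [-2, -2, -2], [3, -2, 3]].

[[2, -1, -1], [-2, -2, -2], [3, -2, 3]]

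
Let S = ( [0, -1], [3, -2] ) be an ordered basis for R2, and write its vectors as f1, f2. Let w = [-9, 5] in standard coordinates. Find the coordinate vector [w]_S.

Write w = c_1 f1 + c_2 f2 and solve for the c_i.
System: 0c_1 + 3c_2 = -9, -c_1 - 2c_2 = 5; solving gives c_1 = 1, c_2 = -3.
Check: f1 - 3f2 = [-9, 5].

[1, -3]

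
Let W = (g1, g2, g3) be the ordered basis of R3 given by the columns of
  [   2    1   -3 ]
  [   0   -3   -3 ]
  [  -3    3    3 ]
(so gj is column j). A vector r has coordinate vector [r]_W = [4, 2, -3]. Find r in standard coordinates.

[19, 3, -15]

By definition r = 4g1 + 2g2 - 3g3.
Summing componentwise gives [19, 3, -15].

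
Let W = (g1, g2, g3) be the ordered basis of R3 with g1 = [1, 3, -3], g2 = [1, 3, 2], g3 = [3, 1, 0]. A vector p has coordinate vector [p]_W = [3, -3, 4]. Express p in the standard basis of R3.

[12, 4, -15]

The coordinates say p = 3g1 - 3g2 + 4g3; adding the scaled basis vectors gives [12, 4, -15].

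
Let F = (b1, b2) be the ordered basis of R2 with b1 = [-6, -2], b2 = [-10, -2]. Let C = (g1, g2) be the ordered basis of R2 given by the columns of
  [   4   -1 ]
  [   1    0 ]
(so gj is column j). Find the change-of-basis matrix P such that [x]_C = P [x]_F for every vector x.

Let M have columns bj and N have columns gj. Then for every x, N [x]_C = x = M [x]_F, so P = N^(-1) M.
Since det N = 1, N^(-1) has integer entries; multiplying gives P = [[-2, -2], [-2, 2]].

[[-2, -2], [-2, 2]]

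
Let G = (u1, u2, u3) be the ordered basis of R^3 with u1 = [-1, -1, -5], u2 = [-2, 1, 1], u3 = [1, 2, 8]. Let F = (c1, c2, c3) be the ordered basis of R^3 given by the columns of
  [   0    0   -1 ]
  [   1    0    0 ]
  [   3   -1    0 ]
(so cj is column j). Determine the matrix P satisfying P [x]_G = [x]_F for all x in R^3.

Take x = uj: its G-coordinates are the j-th standard unit vector, so P e_j — column j of P — equals [uj]_F.
u1 = -c1 + 2c2 + c3, giving column 1 = [-1, 2, 1]; repeating for each j gives P = [[-1, 1, 2], [2, 2, -2], [1, 2, -1]].

[[-1, 1, 2], [2, 2, -2], [1, 2, -1]]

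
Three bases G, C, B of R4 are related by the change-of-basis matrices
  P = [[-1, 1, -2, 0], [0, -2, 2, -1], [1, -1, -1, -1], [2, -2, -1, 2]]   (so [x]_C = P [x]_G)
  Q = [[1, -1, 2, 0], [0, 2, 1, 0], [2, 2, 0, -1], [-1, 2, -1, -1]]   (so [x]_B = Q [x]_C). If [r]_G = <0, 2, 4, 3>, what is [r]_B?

First [r]_C = P [r]_G = <-6, 1, -9, -2>.
Then [r]_B = Q [r]_C = <-25, -7, -8, 19>.

<-25, -7, -8, 19>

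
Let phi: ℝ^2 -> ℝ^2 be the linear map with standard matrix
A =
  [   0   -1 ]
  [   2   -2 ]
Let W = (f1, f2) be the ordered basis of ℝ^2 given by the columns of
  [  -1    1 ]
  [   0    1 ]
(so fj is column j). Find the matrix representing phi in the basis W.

With P the matrix whose columns are f1, f2, [phi]_W = P^(-1) A P.
Column by column: phi(f1) = A f1 = [0, -2]; its W-coordinates [-2, -2] give column 1.
Continuing for each basis vector yields [phi]_W = [[-2, 1], [-2, 0]].

[[-2, 1], [-2, 0]]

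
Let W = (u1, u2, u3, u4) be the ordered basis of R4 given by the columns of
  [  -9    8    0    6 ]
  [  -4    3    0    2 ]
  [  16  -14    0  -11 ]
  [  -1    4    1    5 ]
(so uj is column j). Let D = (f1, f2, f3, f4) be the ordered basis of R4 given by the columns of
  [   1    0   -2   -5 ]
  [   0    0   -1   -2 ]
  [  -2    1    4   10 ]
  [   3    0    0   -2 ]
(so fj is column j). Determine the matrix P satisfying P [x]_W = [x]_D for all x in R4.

Let M have columns uj and N have columns fj. Then for every x, N [x]_D = x = M [x]_W, so P = N^(-1) M.
Since det N = 1, N^(-1) has integer entries; multiplying gives P = [[1, 0, 1, 1], [-2, 2, 0, 1], [0, 1, -2, 0], [2, -2, 1, -1]].

[[1, 0, 1, 1], [-2, 2, 0, 1], [0, 1, -2, 0], [2, -2, 1, -1]]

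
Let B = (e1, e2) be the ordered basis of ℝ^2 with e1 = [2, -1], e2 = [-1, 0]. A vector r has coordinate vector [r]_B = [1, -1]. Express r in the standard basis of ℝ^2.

r = M [r]_B, where M has columns e1, e2.
Carrying out the matrix-vector product, r = [3, -1].

[3, -1]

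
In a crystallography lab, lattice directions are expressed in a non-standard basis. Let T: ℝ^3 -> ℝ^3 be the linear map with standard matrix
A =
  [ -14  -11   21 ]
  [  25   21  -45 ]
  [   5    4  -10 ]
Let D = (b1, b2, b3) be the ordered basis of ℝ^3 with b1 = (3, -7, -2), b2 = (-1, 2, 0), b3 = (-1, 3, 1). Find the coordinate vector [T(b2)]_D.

(-2, 3, -1)

Column 2 of [T]_D is the D-coordinate vector of T(b2).
In standard coordinates T(b2) = A b2 = (-8, 17, 3).
Converting to D: (-8, 17, 3) = -2b1 + 3b2 - b3, so the coordinate vector is (-2, 3, -1).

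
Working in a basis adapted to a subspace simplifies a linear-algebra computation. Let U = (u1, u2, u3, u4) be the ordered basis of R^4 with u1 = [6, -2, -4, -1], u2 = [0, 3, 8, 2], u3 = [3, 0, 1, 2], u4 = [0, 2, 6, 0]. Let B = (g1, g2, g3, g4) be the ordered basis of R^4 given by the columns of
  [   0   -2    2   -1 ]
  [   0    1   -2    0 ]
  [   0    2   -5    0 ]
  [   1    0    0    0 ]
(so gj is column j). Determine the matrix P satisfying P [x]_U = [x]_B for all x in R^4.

Let M have columns uj and N have columns gj. Then for every x, N [x]_B = x = M [x]_U, so P = N^(-1) M.
Since det N = -1, N^(-1) has integer entries; multiplying gives P = [[-1, 2, 2, 0], [-2, -1, -2, -2], [0, -2, -1, -2], [-2, -2, -1, 0]].

[[-1, 2, 2, 0], [-2, -1, -2, -2], [0, -2, -1, -2], [-2, -2, -1, 0]]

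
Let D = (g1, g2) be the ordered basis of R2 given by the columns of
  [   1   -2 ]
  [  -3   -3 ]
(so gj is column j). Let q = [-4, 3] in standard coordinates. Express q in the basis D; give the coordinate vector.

We seek scalars with c_1 g1 + c_2 g2 = q; equivalently solve M c = q where the columns of M are g1, g2.
System: c_1 - 2c_2 = -4, -3c_1 - 3c_2 = 3; solving gives c_1 = -2, c_2 = 1.
Check: -2g1 + g2 = [-4, 3].

[-2, 1]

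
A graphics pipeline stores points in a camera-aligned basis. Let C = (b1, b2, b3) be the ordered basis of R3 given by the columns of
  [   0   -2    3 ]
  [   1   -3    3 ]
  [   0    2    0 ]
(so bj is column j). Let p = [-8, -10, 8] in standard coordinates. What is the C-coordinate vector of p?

[2, 4, 0]

We seek scalars with c_1 b1 + ... + c_3 b3 = p; equivalently solve M c = p where the columns of M are b1, ..., b3.
Solving this 3x3 system gives c = (2, 4, 0).
Check: 2b1 + 4b2 + 0·b3 = [-8, -10, 8].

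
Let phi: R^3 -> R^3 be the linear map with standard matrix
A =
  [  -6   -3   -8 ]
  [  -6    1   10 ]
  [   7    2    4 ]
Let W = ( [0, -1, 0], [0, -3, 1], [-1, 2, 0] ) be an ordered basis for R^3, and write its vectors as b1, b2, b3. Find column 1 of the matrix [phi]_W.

[1, -2, -3]

Compute phi(b1) = A b1 = [3, -1, -2] in standard coordinates.
Then write this in W-coordinates: solve for y in y_1 b1 + ... + y_3 b3 = [3, -1, -2].
This gives y = [1, -2, -3], which is column 1 of [phi]_W.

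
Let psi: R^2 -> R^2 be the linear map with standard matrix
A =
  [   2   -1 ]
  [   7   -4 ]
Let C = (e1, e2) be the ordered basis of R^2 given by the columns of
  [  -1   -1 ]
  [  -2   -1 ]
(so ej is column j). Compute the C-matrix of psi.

Let P have columns e1, e2. Then [psi]_C = P^(-1) A P.
Here det P = -1, so P^(-1) is integer; computing A P first and then P^(-1)(A P) gives [[-1, 2], [1, -1]].

[[-1, 2], [1, -1]]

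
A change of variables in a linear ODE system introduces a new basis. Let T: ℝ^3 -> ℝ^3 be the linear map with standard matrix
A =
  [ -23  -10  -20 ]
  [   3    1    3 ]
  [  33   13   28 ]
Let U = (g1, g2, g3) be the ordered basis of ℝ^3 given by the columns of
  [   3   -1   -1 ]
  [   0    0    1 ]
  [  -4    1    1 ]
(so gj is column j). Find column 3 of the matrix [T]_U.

Column 3 of [T]_U is the U-coordinate vector of T(g3).
In standard coordinates T(g3) = A g3 = <-7, 1, 8>.
Converting to U: <-7, 1, 8> = -g1 + 3g2 + g3, so the coordinate vector is <-1, 3, 1>.

<-1, 3, 1>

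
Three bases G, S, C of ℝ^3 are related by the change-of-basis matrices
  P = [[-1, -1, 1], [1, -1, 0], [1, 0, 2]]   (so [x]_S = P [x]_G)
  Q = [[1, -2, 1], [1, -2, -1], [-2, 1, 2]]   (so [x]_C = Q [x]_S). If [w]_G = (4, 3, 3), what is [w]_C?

(4, -16, 29)

First [w]_S = P [w]_G = (-4, 1, 10).
Then [w]_C = Q [w]_S = (4, -16, 29).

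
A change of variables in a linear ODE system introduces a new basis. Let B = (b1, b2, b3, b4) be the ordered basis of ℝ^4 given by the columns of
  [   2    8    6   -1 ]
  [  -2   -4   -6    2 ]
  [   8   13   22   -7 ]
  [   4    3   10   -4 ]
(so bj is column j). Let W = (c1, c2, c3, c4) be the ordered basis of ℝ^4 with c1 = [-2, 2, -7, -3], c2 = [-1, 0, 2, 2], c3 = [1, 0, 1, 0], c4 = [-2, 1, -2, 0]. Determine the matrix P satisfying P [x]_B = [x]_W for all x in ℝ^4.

Take x = bj: its B-coordinates are the j-th standard unit vector, so P e_j — column j of P — equals [bj]_W.
b1 = 0·c1 + 2c2 + 0·c3 - 2c4, giving column 1 = [0, 2, 0, -2]; repeating for each j gives P = [[0, -1, -2, 0], [2, 0, 2, -2], [0, 2, 0, 1], [-2, -2, -2, 2]].

[[0, -1, -2, 0], [2, 0, 2, -2], [0, 2, 0, 1], [-2, -2, -2, 2]]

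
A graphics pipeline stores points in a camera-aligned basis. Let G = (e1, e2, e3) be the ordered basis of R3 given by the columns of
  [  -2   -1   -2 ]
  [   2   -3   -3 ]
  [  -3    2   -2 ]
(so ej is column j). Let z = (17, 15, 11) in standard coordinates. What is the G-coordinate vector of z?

(-3, -3, -4)

[z]_G is the unique c with M c = z, where M has columns e1, ..., e3.
Gaussian elimination on [M | z] yields c = (-3, -3, -4).
Check: -3e1 - 3e2 - 4e3 = (17, 15, 11).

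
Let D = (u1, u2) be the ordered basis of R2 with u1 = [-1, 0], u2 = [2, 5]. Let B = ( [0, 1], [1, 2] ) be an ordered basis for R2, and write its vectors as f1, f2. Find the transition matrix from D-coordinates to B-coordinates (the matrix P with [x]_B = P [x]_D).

Column j of P is [uj]_B, since P maps D-coordinates to B-coordinates.
Expressing u1 in B: u1 = 2f1 - f2, so column 1 of P is [2, -1].
Doing the same for each uj gives P = [[2, 1], [-1, 2]].

[[2, 1], [-1, 2]]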